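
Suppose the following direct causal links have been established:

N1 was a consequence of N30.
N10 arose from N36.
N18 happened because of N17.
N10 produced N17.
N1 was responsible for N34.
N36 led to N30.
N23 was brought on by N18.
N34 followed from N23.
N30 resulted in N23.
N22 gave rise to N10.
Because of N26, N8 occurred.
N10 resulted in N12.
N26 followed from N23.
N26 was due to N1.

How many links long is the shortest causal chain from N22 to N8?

6

Shortest chain: N22 → N10 → N17 → N18 → N23 → N26 → N8.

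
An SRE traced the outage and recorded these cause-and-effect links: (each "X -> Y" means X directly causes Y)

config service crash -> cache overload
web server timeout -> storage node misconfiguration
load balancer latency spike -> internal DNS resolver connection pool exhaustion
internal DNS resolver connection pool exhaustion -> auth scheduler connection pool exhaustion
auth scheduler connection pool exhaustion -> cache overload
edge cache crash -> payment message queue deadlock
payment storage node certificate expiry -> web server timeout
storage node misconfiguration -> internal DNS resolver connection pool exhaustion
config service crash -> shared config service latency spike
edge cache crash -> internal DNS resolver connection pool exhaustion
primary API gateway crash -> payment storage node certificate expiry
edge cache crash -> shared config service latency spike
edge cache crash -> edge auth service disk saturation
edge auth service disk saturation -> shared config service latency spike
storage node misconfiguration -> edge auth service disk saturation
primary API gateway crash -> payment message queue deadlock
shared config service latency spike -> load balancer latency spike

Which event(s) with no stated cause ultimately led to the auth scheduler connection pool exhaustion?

Tracing upstream from the auth scheduler connection pool exhaustion: the auth scheduler connection pool exhaustion ← the internal DNS resolver connection pool exhaustion ← the storage node misconfiguration ← the web server timeout ← the payment storage node certificate expiry ← the primary API gateway crash.
A separate upstream branch: the auth scheduler connection pool exhaustion ← the internal DNS resolver connection pool exhaustion ← the edge cache crash.
A separate upstream branch: the auth scheduler connection pool exhaustion ← the internal DNS resolver connection pool exhaustion ← the load balancer latency spike ← the shared config service latency spike ← the config service crash.
Each of those chain origins has no stated cause.

the config service crash, the edge cache crash, the primary API gateway crash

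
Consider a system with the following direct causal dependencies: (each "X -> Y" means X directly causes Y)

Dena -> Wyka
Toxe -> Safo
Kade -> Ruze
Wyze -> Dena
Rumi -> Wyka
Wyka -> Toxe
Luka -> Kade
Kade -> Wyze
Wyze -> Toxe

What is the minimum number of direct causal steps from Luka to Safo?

Shortest chain: Luka → Kade → Wyze → Toxe → Safo.

4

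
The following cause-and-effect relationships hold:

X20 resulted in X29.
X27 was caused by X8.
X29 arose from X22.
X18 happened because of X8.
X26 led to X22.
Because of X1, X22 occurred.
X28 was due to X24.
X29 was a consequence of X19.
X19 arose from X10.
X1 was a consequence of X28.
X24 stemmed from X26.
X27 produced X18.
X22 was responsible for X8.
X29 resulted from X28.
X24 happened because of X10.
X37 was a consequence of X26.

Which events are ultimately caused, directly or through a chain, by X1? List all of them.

Direct effects: X22.
2 steps out: X8, X29.
3 steps out: X27, X18.
Not reachable from it: X26, X10, X24, X28, X20, X19, X37.

X18, X22, X27, X29, X8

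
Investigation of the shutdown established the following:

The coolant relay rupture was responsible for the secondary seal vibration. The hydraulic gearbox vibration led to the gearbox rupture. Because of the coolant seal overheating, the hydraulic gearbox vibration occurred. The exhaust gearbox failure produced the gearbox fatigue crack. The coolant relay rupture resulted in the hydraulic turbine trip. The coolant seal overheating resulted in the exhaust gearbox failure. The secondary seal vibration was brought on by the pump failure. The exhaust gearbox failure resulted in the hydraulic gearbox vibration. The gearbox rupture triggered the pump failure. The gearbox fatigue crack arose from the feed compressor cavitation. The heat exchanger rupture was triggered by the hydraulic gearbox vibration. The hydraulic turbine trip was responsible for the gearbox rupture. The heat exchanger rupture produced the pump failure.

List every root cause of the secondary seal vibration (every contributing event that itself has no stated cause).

Tracing upstream from the secondary seal vibration: the secondary seal vibration ← the pump failure ← the heat exchanger rupture ← the hydraulic gearbox vibration ← the coolant seal overheating.
A separate upstream branch: the secondary seal vibration ← the coolant relay rupture.
Each of those chain origins has no stated cause.

the coolant relay rupture, the coolant seal overheating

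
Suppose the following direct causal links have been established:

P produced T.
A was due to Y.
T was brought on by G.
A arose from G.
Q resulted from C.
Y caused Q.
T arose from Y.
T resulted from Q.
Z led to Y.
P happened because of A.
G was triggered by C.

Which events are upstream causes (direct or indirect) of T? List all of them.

A, C, G, P, Q, Y, Z

Immediate causes of T: G, Y, Q, P.
Further upstream: C, Z, A.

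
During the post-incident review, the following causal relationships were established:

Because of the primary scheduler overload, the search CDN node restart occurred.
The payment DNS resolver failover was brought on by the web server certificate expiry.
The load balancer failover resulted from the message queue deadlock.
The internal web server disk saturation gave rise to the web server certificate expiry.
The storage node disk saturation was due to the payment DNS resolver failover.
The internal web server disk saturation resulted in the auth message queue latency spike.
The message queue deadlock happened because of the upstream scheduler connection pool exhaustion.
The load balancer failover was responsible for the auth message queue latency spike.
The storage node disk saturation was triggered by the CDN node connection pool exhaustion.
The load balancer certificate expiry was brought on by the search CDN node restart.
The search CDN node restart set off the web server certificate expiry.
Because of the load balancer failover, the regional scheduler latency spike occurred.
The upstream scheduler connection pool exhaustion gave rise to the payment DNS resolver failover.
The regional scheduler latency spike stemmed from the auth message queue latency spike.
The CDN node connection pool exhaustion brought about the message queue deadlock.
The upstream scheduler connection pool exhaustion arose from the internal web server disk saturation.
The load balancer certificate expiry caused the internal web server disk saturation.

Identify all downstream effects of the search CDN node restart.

the auth message queue latency spike, the internal web server disk saturation, the load balancer certificate expiry, the load balancer failover, the message queue deadlock, the payment DNS resolver failover, the regional scheduler latency spike, the storage node disk saturation, the upstream scheduler connection pool exhaustion, the web server certificate expiry

Direct effects: the load balancer certificate expiry, the web server certificate expiry.
2 steps out: the internal web server disk saturation, the payment DNS resolver failover.
3 steps out: the upstream scheduler connection pool exhaustion, the auth message queue latency spike, the storage node disk saturation.
4 steps out: the message queue deadlock, the regional scheduler latency spike.
5 steps out: the load balancer failover.
Not reachable from it: the primary scheduler overload, the CDN node connection pool exhaustion.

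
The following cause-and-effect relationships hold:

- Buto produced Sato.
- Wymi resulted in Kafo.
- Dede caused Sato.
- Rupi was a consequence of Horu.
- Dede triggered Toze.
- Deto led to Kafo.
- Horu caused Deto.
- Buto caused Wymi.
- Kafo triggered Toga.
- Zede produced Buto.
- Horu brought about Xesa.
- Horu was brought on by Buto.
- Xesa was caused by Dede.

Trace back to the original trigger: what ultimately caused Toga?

Tracing upstream from Toga: Toga ← Kafo ← Wymi ← Buto ← Zede.
Zede has no stated cause, so it is the root.

Zede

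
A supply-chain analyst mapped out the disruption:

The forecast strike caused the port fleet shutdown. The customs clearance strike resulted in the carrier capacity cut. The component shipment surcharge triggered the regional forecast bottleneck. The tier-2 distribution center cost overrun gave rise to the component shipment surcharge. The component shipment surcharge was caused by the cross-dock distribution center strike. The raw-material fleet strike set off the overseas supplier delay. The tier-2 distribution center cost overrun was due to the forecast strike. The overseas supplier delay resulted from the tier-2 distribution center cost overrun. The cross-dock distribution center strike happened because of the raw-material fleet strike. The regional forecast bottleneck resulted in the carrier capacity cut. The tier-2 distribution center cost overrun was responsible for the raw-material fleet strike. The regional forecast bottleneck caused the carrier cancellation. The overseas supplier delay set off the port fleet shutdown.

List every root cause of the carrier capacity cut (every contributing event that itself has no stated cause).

Tracing upstream from the carrier capacity cut: the carrier capacity cut ← the regional forecast bottleneck ← the component shipment surcharge ← the tier-2 distribution center cost overrun ← the forecast strike.
A separate upstream branch: the carrier capacity cut ← the customs clearance strike.
Each of those chain origins has no stated cause.

the customs clearance strike, the forecast strike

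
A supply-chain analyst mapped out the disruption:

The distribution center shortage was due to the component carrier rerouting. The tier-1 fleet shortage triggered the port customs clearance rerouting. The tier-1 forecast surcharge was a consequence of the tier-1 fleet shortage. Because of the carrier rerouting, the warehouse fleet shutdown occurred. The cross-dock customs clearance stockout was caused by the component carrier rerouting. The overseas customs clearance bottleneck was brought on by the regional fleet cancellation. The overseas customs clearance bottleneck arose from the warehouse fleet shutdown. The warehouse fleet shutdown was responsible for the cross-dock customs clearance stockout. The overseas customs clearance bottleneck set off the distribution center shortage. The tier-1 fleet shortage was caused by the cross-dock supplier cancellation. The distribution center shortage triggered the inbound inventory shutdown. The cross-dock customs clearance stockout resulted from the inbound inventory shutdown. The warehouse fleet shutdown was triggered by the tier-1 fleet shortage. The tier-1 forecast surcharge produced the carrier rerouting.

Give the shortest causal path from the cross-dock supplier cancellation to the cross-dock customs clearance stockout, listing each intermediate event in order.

the cross-dock supplier cancellation → the tier-1 fleet shortage
the tier-1 fleet shortage → the warehouse fleet shutdown
the warehouse fleet shutdown → the cross-dock customs clearance stockout
Length: 3 steps.

the cross-dock supplier cancellation → the tier-1 fleet shortage → the warehouse fleet shutdown → the cross-dock customs clearance stockout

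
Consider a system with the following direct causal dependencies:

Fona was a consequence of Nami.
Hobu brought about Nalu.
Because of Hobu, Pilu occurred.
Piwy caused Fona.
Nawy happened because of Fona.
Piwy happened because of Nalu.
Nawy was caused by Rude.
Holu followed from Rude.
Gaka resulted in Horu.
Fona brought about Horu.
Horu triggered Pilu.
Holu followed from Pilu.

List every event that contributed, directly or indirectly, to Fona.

Immediate causes of Fona: Piwy, Nami.
Further upstream: Hobu, Nalu.

Hobu, Nalu, Nami, Piwy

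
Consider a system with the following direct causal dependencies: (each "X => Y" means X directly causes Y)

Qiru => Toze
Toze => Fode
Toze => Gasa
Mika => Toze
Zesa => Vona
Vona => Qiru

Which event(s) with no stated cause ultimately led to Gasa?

Tracing upstream from Gasa: Gasa ← Toze ← Mika.
A separate upstream branch: Gasa ← Toze ← Qiru ← Vona ← Zesa.
Each of those chain origins has no stated cause.

Mika, Zesa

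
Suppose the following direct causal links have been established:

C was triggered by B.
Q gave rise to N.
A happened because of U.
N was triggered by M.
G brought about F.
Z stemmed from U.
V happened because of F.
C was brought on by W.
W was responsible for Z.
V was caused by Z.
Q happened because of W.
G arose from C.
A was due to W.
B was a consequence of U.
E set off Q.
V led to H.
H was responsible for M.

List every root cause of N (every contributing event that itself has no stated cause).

E, U, W

Tracing upstream from N: N ← Q ← W.
A separate upstream branch: N ← M ← H ← V ← Z ← U.
A separate upstream branch: N ← Q ← E.
Each of those chain origins has no stated cause.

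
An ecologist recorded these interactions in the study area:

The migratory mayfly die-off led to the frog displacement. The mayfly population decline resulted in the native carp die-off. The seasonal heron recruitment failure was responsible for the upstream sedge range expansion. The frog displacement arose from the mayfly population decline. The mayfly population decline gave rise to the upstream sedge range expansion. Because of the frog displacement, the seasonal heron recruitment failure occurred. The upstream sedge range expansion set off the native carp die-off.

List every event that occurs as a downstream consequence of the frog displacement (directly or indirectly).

Direct effects: the seasonal heron recruitment failure.
2 steps out: the upstream sedge range expansion.
3 steps out: the native carp die-off.
Not reachable from it: the mayfly population decline, the migratory mayfly die-off.

the native carp die-off, the seasonal heron recruitment failure, the upstream sedge range expansion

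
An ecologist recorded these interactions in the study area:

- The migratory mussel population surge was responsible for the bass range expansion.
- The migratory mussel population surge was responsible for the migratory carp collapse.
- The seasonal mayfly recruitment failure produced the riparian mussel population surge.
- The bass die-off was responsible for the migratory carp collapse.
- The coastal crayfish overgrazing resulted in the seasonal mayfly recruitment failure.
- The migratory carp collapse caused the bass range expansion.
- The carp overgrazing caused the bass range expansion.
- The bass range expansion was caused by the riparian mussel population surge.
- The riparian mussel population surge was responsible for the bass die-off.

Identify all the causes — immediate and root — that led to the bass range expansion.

the bass die-off, the carp overgrazing, the coastal crayfish overgrazing, the migratory carp collapse, the migratory mussel population surge, the riparian mussel population surge, the seasonal mayfly recruitment failure

Immediate causes of the bass range expansion: the migratory mussel population surge, the riparian mussel population surge, the migratory carp collapse, the carp overgrazing.
Further upstream: the coastal crayfish overgrazing, the seasonal mayfly recruitment failure, the bass die-off.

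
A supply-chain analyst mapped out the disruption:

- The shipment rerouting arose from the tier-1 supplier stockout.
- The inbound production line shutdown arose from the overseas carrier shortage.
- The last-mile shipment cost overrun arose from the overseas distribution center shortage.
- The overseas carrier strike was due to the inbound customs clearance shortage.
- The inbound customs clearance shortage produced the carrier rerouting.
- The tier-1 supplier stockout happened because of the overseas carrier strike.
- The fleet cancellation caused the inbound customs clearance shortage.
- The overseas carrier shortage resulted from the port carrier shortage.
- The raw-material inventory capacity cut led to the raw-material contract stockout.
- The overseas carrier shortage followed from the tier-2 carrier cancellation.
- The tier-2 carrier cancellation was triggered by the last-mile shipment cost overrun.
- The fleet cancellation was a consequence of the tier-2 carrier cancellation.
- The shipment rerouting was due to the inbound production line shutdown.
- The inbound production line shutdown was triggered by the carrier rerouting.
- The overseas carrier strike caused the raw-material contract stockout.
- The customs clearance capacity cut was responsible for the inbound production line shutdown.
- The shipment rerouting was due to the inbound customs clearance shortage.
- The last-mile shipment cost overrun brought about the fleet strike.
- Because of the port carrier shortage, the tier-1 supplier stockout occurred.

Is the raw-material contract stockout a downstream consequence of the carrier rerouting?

No

The carrier rerouting leads to the inbound production line shutdown, the shipment rerouting; the raw-material contract stockout is not among them.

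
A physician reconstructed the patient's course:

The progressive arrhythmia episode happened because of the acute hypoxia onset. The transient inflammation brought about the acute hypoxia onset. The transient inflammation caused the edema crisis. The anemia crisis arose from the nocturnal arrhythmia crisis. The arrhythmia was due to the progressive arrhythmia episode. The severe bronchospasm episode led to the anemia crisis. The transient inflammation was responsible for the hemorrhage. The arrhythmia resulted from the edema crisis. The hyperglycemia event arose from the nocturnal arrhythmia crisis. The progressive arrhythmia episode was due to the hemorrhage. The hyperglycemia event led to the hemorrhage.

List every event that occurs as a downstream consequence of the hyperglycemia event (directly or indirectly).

Direct effects: the hemorrhage.
2 steps out: the progressive arrhythmia episode.
3 steps out: the arrhythmia.
Not reachable from it: the transient inflammation, the nocturnal arrhythmia crisis, the severe bronchospasm episode, the edema crisis, the acute hypoxia onset, the anemia crisis.

the arrhythmia, the hemorrhage, the progressive arrhythmia episode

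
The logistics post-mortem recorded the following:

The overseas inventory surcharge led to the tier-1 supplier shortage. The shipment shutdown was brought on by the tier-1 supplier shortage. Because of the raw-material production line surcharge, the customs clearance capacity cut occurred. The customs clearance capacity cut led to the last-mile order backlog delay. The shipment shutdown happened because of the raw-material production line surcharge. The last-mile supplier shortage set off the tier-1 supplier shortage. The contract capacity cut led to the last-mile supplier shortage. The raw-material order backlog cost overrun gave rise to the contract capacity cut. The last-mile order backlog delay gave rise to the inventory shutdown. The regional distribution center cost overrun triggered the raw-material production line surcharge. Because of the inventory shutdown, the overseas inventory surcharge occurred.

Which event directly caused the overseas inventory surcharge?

Upstream contributors include the regional distribution center cost overrun, the raw-material production line surcharge, the customs clearance capacity cut, the last-mile order backlog delay, but only the inventory shutdown feeds directly into the overseas inventory surcharge.

the inventory shutdown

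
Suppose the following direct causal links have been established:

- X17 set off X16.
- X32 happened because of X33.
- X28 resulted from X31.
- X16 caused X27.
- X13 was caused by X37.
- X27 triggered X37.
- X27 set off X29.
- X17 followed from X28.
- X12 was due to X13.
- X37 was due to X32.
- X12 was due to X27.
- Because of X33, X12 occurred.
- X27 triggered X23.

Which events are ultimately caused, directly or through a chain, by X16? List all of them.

Direct effects: X27.
2 steps out: X23, X37, X29, X12.
3 steps out: X13.
Not reachable from it: X31, X28, X33, X17, X32.

X12, X13, X23, X27, X29, X37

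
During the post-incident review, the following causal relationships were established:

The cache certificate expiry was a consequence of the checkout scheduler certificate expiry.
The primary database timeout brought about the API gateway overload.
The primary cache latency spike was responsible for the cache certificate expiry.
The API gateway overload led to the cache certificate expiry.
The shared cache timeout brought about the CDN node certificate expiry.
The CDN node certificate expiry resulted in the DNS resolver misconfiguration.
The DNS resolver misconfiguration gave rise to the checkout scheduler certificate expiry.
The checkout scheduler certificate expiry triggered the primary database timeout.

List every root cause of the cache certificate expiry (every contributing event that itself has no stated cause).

Tracing upstream from the cache certificate expiry: the cache certificate expiry ← the checkout scheduler certificate expiry ← the DNS resolver misconfiguration ← the CDN node certificate expiry ← the shared cache timeout.
A separate upstream branch: the cache certificate expiry ← the primary cache latency spike.
Each of those chain origins has no stated cause.

the primary cache latency spike, the shared cache timeout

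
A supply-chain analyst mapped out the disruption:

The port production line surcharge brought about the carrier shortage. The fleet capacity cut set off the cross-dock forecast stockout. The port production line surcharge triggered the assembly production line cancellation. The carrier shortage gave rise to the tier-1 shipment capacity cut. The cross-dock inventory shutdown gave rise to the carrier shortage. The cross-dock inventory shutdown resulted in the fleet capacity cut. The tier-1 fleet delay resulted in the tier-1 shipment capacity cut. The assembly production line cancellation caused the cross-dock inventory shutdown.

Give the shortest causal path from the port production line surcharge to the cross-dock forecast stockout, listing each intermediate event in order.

the port production line surcharge → the assembly production line cancellation → the cross-dock inventory shutdown → the fleet capacity cut → the cross-dock forecast stockout

the port production line surcharge → the assembly production line cancellation
the assembly production line cancellation → the cross-dock inventory shutdown
the cross-dock inventory shutdown → the fleet capacity cut
the fleet capacity cut → the cross-dock forecast stockout
Length: 4 steps.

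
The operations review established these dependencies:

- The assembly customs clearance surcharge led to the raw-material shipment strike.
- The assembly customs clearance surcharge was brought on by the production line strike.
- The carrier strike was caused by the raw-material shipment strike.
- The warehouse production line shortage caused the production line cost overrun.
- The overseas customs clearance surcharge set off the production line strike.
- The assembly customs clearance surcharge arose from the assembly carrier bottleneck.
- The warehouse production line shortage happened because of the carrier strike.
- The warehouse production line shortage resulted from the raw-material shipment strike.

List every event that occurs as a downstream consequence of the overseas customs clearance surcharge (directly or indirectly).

Direct effects: the production line strike.
2 steps out: the assembly customs clearance surcharge.
3 steps out: the raw-material shipment strike.
4 steps out: the carrier strike, the warehouse production line shortage.
5 steps out: the production line cost overrun.
Not reachable from it: the assembly carrier bottleneck.

the assembly customs clearance surcharge, the carrier strike, the production line cost overrun, the production line strike, the raw-material shipment strike, the warehouse production line shortage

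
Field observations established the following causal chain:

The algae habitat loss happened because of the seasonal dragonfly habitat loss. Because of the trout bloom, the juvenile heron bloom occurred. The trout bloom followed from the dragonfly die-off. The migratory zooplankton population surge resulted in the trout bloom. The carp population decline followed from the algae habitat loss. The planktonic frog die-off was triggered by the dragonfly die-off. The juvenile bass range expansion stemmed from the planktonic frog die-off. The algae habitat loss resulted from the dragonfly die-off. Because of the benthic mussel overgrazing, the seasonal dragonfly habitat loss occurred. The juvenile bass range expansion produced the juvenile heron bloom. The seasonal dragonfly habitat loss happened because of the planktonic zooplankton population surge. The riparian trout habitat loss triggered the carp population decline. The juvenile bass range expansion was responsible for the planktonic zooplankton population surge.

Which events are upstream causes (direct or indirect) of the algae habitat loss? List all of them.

the benthic mussel overgrazing, the dragonfly die-off, the juvenile bass range expansion, the planktonic frog die-off, the planktonic zooplankton population surge, the seasonal dragonfly habitat loss

Immediate causes of the algae habitat loss: the dragonfly die-off, the seasonal dragonfly habitat loss.
Further upstream: the planktonic frog die-off, the juvenile bass range expansion, the planktonic zooplankton population surge, the benthic mussel overgrazing.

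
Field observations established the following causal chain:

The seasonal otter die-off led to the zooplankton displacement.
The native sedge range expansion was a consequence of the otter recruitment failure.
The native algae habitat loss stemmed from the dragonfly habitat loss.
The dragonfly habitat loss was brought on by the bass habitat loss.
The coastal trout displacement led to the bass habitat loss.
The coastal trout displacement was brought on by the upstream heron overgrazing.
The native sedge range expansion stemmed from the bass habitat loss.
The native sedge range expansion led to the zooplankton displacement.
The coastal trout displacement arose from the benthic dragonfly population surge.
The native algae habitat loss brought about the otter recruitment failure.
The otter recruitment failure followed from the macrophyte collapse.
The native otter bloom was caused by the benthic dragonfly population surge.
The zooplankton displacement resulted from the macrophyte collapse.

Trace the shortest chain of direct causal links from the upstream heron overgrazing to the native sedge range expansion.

the upstream heron overgrazing → the coastal trout displacement
the coastal trout displacement → the bass habitat loss
the bass habitat loss → the native sedge range expansion
Length: 3 steps.

the upstream heron overgrazing → the coastal trout displacement → the bass habitat loss → the native sedge range expansion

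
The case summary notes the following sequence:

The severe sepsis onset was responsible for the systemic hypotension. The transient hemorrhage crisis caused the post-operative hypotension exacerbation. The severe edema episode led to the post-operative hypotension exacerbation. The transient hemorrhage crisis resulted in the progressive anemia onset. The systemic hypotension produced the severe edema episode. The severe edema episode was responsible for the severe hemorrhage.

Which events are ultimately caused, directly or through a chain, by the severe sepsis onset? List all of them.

Direct effects: the systemic hypotension.
2 steps out: the severe edema episode.
3 steps out: the severe hemorrhage, the post-operative hypotension exacerbation.
Not reachable from it: the transient hemorrhage crisis, the progressive anemia onset.

the post-operative hypotension exacerbation, the severe edema episode, the severe hemorrhage, the systemic hypotension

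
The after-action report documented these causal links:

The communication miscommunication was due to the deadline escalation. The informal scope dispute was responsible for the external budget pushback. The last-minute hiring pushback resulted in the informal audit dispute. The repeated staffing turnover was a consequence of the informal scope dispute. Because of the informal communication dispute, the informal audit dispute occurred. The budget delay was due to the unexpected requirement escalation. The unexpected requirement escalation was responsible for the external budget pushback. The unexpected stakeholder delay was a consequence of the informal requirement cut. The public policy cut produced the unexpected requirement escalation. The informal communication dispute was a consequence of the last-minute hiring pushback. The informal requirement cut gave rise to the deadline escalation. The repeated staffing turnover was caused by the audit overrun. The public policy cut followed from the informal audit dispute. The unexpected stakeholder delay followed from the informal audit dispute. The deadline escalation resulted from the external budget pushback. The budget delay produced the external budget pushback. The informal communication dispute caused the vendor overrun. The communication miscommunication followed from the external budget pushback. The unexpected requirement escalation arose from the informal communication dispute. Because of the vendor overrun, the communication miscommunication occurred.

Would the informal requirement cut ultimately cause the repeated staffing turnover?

The informal requirement cut leads to the deadline escalation, the communication miscommunication, the unexpected stakeholder delay; the repeated staffing turnover is not among them.

No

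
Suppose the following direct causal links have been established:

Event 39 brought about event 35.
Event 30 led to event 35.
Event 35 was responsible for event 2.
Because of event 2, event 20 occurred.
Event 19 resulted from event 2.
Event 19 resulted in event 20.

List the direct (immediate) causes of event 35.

event 30, event 39

event 30, event 39 → event 35 with nothing further upstream stated.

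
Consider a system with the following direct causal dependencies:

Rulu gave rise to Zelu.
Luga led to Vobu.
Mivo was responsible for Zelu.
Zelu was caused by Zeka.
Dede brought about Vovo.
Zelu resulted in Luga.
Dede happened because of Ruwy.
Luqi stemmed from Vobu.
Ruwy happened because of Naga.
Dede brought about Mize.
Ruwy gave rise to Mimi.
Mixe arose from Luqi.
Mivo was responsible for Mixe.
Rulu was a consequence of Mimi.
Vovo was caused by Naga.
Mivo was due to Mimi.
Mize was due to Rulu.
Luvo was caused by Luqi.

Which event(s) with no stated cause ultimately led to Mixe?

Naga, Zeka

Tracing upstream from Mixe: Mixe ← Mivo ← Mimi ← Ruwy ← Naga.
A separate upstream branch: Mixe ← Luqi ← Vobu ← Luga ← Zelu ← Zeka.
Each of those chain origins has no stated cause.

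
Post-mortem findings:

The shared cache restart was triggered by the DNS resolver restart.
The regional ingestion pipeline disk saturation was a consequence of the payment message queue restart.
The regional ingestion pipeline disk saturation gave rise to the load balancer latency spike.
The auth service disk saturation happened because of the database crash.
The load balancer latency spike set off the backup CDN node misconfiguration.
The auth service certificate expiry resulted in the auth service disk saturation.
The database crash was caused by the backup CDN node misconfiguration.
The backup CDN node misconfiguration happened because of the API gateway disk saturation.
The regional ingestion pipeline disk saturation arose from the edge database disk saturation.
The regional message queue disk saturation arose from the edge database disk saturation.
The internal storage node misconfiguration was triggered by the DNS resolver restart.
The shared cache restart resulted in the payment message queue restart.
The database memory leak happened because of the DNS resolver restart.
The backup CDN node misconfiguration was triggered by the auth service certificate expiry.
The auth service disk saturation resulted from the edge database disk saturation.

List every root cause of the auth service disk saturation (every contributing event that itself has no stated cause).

Tracing upstream from the auth service disk saturation: the auth service disk saturation ← the edge database disk saturation.
A separate upstream branch: the auth service disk saturation ← the auth service certificate expiry.
A separate upstream branch: the auth service disk saturation ← the database crash ← the backup CDN node misconfiguration ← the load balancer latency spike ← the regional ingestion pipeline disk saturation ← the payment message queue restart ← the shared cache restart ← the DNS resolver restart.
A separate upstream branch: the auth service disk saturation ← the database crash ← the backup CDN node misconfiguration ← the API gateway disk saturation.
Each of those chain origins has no stated cause.

the API gateway disk saturation, the DNS resolver restart, the auth service certificate expiry, the edge database disk saturation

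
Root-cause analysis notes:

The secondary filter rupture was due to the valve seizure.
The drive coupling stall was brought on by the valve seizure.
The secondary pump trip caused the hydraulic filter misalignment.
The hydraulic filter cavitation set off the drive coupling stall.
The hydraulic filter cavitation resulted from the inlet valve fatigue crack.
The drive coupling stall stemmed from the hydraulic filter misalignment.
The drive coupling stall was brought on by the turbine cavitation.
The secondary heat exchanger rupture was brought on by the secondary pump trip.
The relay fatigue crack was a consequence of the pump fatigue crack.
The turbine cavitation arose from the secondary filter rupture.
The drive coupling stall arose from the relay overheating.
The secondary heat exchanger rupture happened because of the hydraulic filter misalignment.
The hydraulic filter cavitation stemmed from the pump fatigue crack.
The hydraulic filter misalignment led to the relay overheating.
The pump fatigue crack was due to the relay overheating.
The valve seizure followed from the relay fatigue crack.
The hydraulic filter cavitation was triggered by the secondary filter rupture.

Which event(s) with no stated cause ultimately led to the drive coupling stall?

Tracing upstream from the drive coupling stall: the drive coupling stall ← the hydraulic filter misalignment ← the secondary pump trip.
A separate upstream branch: the drive coupling stall ← the hydraulic filter cavitation ← the inlet valve fatigue crack.
Each of those chain origins has no stated cause.

the inlet valve fatigue crack, the secondary pump trip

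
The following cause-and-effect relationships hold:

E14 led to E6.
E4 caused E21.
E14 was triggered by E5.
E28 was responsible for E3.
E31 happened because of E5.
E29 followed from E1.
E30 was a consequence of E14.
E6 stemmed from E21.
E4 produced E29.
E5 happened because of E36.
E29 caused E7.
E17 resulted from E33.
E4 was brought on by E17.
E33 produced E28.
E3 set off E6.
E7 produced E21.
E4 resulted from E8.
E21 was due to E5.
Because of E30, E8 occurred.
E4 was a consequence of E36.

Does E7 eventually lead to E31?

No

E7 leads to E21, E6; E31 is not among them.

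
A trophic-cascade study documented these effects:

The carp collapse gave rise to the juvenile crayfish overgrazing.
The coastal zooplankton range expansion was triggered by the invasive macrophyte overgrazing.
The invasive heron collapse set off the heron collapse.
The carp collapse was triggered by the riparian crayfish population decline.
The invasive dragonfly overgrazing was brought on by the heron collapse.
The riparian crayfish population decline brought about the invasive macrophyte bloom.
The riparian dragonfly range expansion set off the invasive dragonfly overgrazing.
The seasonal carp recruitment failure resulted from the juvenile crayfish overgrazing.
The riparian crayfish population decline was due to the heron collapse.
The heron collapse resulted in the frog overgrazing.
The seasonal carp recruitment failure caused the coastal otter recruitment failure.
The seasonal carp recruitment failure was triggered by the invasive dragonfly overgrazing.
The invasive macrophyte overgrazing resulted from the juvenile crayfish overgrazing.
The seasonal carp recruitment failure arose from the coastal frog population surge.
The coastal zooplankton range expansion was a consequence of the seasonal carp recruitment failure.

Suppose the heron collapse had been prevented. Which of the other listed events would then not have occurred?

the carp collapse, the frog overgrazing, the invasive macrophyte bloom, the invasive macrophyte overgrazing, the juvenile crayfish overgrazing, the riparian crayfish population decline

Downstream of the heron collapse: the frog overgrazing, the riparian crayfish population decline, the carp collapse, the juvenile crayfish overgrazing, the invasive macrophyte bloom, the invasive macrophyte overgrazing, the invasive dragonfly overgrazing, the seasonal carp recruitment failure, the coastal otter recruitment failure, the coastal zooplankton range expansion.
Of those, still caused via another path: the invasive dragonfly overgrazing, the seasonal carp recruitment failure, the coastal otter recruitment failure, the coastal zooplankton range expansion.
The remainder have no surviving cause.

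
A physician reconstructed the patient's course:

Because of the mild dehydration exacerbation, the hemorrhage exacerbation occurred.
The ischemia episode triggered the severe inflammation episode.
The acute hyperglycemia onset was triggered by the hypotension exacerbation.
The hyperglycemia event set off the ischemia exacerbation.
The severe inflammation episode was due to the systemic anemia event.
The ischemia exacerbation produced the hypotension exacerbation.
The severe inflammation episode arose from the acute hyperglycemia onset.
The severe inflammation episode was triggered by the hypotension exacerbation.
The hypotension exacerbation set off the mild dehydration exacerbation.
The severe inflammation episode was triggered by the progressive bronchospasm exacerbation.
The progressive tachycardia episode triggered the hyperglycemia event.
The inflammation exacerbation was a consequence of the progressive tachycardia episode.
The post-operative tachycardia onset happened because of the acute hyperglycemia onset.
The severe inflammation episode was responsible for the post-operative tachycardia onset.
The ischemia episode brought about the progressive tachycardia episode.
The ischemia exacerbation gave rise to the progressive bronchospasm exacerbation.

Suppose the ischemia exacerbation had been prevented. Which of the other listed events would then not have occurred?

Downstream of the ischemia exacerbation: the hypotension exacerbation, the mild dehydration exacerbation, the hemorrhage exacerbation, the progressive bronchospasm exacerbation, the acute hyperglycemia onset, the severe inflammation episode, the post-operative tachycardia onset.
Of those, still caused via another path: the severe inflammation episode, the post-operative tachycardia onset.
The remainder have no surviving cause.

the acute hyperglycemia onset, the hemorrhage exacerbation, the hypotension exacerbation, the mild dehydration exacerbation, the progressive bronchospasm exacerbation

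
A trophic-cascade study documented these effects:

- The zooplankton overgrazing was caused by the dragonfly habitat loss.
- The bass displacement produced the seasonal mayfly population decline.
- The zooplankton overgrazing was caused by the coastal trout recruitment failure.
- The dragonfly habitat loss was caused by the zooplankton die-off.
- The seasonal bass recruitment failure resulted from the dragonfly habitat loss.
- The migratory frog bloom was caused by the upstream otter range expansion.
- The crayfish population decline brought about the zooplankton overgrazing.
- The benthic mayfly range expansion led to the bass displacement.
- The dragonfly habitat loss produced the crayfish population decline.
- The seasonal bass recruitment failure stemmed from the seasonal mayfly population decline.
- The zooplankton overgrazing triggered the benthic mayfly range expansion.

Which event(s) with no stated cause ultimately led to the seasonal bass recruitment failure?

Tracing upstream from the seasonal bass recruitment failure: the seasonal bass recruitment failure ← the dragonfly habitat loss ← the zooplankton die-off.
A separate upstream branch: the seasonal bass recruitment failure ← the seasonal mayfly population decline ← the bass displacement ← the benthic mayfly range expansion ← the zooplankton overgrazing ← the coastal trout recruitment failure.
Each of those chain origins has no stated cause.

the coastal trout recruitment failure, the zooplankton die-off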